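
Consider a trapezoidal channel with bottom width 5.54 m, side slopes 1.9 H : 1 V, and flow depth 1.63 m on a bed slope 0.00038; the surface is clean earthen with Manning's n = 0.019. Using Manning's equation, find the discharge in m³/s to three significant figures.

A = (b + z·y)·y = (5.54 + 1.9×1.63)×1.63 = 14.08 m²
P = b + 2y√(1+z²) = 5.54 + 2×1.63×√(1+1.9²) = 12.54 m
R = A/P = 14.08/12.54 = 1.123 m
Q = (1/n)·A·R^(2/3)·S^(1/2) = (1/0.019) × 14.08 × 1.123^(2/3) × 0.00038^(1/2) = 15.60 m³/s

15.6 m³/s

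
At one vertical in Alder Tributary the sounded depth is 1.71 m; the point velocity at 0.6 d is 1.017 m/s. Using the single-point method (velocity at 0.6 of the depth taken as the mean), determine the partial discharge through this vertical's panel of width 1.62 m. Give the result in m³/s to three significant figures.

2.82 m³/s

v̄ = v₀.₆ = 1.017 m/s
q = v̄ × d × w = 1.017 × 1.71 × 1.62 = 2.817 m³/s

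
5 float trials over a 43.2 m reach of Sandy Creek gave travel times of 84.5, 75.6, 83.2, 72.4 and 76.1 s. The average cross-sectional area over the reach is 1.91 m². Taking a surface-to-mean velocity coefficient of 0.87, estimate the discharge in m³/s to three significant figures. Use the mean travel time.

t̄ = (84.5 + 75.6 + 83.2 + 72.4 + 76.1) / 5 = 78.36 s
v_surface = L / t̄ = 43.2 / 78.36 = 0.5513 m/s
v_mean = 0.87 × 0.5513 = 0.4796 m/s
Q = A × v_mean = 1.91 × 0.4796 = 0.9161 m³/s

0.916 m³/s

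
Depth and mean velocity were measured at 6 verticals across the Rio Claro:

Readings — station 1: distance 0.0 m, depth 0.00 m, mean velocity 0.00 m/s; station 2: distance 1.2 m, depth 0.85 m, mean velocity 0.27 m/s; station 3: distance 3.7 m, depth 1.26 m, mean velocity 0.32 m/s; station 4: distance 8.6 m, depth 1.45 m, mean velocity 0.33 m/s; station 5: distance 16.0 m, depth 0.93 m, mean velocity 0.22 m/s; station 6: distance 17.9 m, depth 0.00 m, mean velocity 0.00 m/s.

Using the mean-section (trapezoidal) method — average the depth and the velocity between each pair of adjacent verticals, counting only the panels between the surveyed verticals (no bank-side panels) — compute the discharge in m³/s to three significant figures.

5.52 m³/s

Panel 1-2: Δb = 1.2 m, d̄ = (0.00+0.85)/2 = 0.425, v̄ = (0.00+0.27)/2 = 0.135 → q = 1.2×0.425×0.135 = 0.06885 m³/s
Panel 2-3: Δb = 2.5 m, d̄ = (0.85+1.26)/2 = 1.055, v̄ = (0.27+0.32)/2 = 0.295 → q = 2.5×1.055×0.295 = 0.7781 m³/s
Panel 3-4: Δb = 4.9 m, d̄ = (1.26+1.45)/2 = 1.355, v̄ = (0.32+0.33)/2 = 0.325 → q = 4.9×1.355×0.325 = 2.158 m³/s
Panel 4-5: Δb = 7.4 m, d̄ = (1.45+0.93)/2 = 1.19, v̄ = (0.33+0.22)/2 = 0.275 → q = 7.4×1.19×0.275 = 2.422 m³/s
Panel 5-6: Δb = 1.9 m, d̄ = (0.93+0.00)/2 = 0.465, v̄ = (0.22+0.00)/2 = 0.11 → q = 1.9×0.465×0.11 = 0.09719 m³/s
Q = Σ q = 5.524 m³/s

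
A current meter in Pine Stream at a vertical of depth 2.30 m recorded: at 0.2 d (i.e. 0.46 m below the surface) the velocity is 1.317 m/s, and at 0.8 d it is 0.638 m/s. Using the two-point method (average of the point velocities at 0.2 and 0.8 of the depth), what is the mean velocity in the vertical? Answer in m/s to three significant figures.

v̄ = (1.317 + 0.638) / 2 = 0.9775 m/s

0.978 m/s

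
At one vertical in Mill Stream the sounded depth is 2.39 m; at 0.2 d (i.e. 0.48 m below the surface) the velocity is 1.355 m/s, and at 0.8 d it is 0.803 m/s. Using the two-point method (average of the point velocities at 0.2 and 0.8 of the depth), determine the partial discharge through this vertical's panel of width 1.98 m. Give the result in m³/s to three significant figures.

v̄ = (1.355 + 0.803) / 2 = 1.079 m/s
q = v̄ × d × w = 1.079 × 2.39 × 1.98 = 5.106 m³/s

5.11 m³/s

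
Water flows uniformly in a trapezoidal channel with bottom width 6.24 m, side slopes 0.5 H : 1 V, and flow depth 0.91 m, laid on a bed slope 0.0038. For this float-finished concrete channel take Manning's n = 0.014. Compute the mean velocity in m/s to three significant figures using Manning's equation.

3.59 m/s

A = (b + z·y)·y = (6.24 + 0.5×0.91)×0.91 = 6.092 m²
P = b + 2y√(1+z²) = 6.24 + 2×0.91×√(1+0.5²) = 8.275 m
R = A/P = 6.092/8.275 = 0.7363 m
Q = (1/n)·A·R^(2/3)·S^(1/2) = (1/0.014) × 6.092 × 0.7363^(2/3) × 0.0038^(1/2) = 21.87 m³/s
V = Q/A = 21.87/6.092 = 3.590 m/s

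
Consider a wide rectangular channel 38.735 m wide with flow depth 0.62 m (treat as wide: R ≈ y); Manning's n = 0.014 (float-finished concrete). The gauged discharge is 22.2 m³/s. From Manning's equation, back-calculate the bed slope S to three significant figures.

0.000317

A = b·y = 38.735 × 0.62 = 24.02 m²
Wide channel: R ≈ y = 0.62 m
S = (Q·n / (1·A·R^(2/3)))² = (22.2×0.014 / (1×24.02×0.7271))² = 0.0003168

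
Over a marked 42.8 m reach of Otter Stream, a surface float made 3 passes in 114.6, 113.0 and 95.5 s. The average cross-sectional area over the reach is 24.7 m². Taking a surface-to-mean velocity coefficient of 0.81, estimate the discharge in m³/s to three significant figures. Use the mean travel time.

7.95 m³/s

t̄ = (114.6 + 113.0 + 95.5) / 3 = 107.7 s
v_surface = L / t̄ = 42.8 / 107.7 = 0.3974 m/s
v_mean = 0.81 × 0.3974 = 0.3219 m/s
Q = A × v_mean = 24.7 × 0.3219 = 7.951 m³/s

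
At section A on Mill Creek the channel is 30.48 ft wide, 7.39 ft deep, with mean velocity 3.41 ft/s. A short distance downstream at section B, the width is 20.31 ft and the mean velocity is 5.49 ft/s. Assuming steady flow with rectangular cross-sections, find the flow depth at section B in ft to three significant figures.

6.89 ft

Q = A₁V₁ = (30.48×7.39) × 3.41 = 768.1 ft³/s
d₂ = Q/(b₂ V₂) = 768.1/(20.31×5.49) = 6.889 ft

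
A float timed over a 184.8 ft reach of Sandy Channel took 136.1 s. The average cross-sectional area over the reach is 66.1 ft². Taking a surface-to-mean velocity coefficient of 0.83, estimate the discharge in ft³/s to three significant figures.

74.5 ft³/s

v_surface = L / t̄ = 184.8 / 136.1 = 1.358 ft/s
v_mean = 0.83 × 1.358 = 1.127 ft/s
Q = A × v_mean = 66.1 × 1.127 = 74.49 ft³/s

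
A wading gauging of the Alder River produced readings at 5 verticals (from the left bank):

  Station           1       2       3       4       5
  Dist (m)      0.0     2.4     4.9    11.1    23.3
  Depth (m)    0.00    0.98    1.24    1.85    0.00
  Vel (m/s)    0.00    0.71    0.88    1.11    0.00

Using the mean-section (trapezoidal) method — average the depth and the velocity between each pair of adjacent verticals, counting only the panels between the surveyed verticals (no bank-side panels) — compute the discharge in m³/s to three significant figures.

18.4 m³/s

Panel 1-2: Δb = 2.4 m, d̄ = (0.00+0.98)/2 = 0.49, v̄ = (0.00+0.71)/2 = 0.355 → q = 2.4×0.49×0.355 = 0.4175 m³/s
Panel 2-3: Δb = 2.5 m, d̄ = (0.98+1.24)/2 = 1.11, v̄ = (0.71+0.88)/2 = 0.795 → q = 2.5×1.11×0.795 = 2.206 m³/s
Panel 3-4: Δb = 6.2 m, d̄ = (1.24+1.85)/2 = 1.545, v̄ = (0.88+1.11)/2 = 0.995 → q = 6.2×1.545×0.995 = 9.531 m³/s
Panel 4-5: Δb = 12.2 m, d̄ = (1.85+0.00)/2 = 0.925, v̄ = (1.11+0.00)/2 = 0.555 → q = 12.2×0.925×0.555 = 6.263 m³/s
Q = Σ q = 18.42 m³/s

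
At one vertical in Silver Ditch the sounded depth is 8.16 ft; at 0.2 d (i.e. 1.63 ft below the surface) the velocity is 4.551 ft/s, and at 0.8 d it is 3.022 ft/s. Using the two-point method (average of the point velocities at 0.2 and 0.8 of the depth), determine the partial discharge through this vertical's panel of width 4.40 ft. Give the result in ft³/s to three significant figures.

v̄ = (4.551 + 3.022) / 2 = 3.787 ft/s
q = v̄ × d × w = 3.787 × 8.16 × 4.40 = 136.0 ft³/s

136 ft³/s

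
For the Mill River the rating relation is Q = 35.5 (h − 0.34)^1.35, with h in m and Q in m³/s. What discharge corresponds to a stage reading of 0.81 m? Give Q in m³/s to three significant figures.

Q = 35.5 × (0.81 − 0.34)^1.35 = 35.5 × 0.47^1.35 = 12.81 m³/s

12.8 m³/s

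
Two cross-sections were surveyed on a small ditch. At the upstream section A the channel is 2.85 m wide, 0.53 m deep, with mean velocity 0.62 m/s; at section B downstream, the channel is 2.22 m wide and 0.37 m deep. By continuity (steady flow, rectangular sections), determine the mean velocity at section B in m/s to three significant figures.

Q = A₁V₁ = (2.85×0.53) × 0.62 = 0.9365 m³/s
A₂ = 2.22 × 0.37 = 0.8214 m²
V₂ = Q/A₂ = 0.9365/0.8214 = 1.140 m/s

1.14 m/s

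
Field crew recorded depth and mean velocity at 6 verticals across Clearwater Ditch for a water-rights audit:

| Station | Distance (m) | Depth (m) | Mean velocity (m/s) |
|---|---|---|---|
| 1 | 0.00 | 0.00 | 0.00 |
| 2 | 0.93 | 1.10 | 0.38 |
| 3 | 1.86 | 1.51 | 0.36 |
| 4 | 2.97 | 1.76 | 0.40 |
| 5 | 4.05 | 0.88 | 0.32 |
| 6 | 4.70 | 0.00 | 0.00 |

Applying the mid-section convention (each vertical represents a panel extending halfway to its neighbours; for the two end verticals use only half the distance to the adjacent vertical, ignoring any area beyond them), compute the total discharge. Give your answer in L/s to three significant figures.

w_2 = (1.86 − 0.00)/2 = 0.93 m; q_2 = 0.38 × 1.10 × 0.93 = 0.3887 m³/s
w_3 = (2.97 − 0.93)/2 = 1.02 m; q_3 = 0.36 × 1.51 × 1.02 = 0.5545 m³/s
w_4 = (4.05 − 1.86)/2 = 1.095 m; q_4 = 0.40 × 1.76 × 1.095 = 0.7709 m³/s
w_5 = (4.70 − 2.97)/2 = 0.865 m; q_5 = 0.32 × 0.88 × 0.865 = 0.2436 m³/s
Stations 1, 6 contribute zero (depth or velocity is 0).
Q = Σ qᵢ = 1.958 m³/s
= 1.958 × 1000 = 1958 L/s

1960 L/s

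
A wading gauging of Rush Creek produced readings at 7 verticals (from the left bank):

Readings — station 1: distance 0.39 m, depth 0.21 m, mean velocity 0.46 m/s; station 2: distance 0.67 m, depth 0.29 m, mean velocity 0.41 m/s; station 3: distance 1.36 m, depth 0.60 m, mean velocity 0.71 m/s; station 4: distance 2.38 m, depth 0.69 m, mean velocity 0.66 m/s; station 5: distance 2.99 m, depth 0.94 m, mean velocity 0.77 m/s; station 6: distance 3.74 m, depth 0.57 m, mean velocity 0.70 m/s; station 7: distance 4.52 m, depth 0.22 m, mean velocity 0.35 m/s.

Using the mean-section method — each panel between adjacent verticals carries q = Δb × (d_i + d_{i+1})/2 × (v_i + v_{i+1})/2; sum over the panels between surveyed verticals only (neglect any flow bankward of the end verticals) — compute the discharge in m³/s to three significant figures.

Panel 1-2: Δb = 0.28 m, d̄ = (0.21+0.29)/2 = 0.25, v̄ = (0.46+0.41)/2 = 0.435 → q = 0.28×0.25×0.435 = 0.03045 m³/s
Panel 2-3: Δb = 0.69 m, d̄ = (0.29+0.60)/2 = 0.445, v̄ = (0.41+0.71)/2 = 0.56 → q = 0.69×0.445×0.56 = 0.1719 m³/s
Panel 3-4: Δb = 1.02 m, d̄ = (0.60+0.69)/2 = 0.645, v̄ = (0.71+0.66)/2 = 0.685 → q = 1.02×0.645×0.685 = 0.4507 m³/s
Panel 4-5: Δb = 0.61 m, d̄ = (0.69+0.94)/2 = 0.815, v̄ = (0.66+0.77)/2 = 0.715 → q = 0.61×0.815×0.715 = 0.3555 m³/s
Panel 5-6: Δb = 0.75 m, d̄ = (0.94+0.57)/2 = 0.755, v̄ = (0.77+0.70)/2 = 0.735 → q = 0.75×0.755×0.735 = 0.4162 m³/s
Panel 6-7: Δb = 0.78 m, d̄ = (0.57+0.22)/2 = 0.395, v̄ = (0.70+0.35)/2 = 0.525 → q = 0.78×0.395×0.525 = 0.1618 m³/s
Q = Σ q = 1.586 m³/s

1.59 m³/s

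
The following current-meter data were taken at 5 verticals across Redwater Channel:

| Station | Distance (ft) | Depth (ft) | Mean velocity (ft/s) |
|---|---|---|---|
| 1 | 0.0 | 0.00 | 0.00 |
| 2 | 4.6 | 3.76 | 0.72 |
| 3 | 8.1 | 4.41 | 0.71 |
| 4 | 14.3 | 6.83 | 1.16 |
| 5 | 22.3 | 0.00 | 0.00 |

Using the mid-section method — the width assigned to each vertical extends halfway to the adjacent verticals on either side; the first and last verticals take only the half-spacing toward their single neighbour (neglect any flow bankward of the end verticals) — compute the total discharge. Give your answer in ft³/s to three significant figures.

w_2 = (8.1 − 0.0)/2 = 4.05 ft; q_2 = 0.72 × 3.76 × 4.05 = 10.96 ft³/s
w_3 = (14.3 − 4.6)/2 = 4.85 ft; q_3 = 0.71 × 4.41 × 4.85 = 15.19 ft³/s
w_4 = (22.3 − 8.1)/2 = 7.1 ft; q_4 = 1.16 × 6.83 × 7.1 = 56.25 ft³/s
Stations 1, 5 contribute zero (depth or velocity is 0).
Q = Σ qᵢ = 82.40 ft³/s

82.4 ft³/s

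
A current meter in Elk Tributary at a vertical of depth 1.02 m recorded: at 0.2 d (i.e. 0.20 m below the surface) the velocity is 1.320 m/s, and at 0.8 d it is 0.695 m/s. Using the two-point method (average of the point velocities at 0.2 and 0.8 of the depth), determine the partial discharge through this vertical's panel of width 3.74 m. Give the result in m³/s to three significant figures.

3.84 m³/s

v̄ = (1.320 + 0.695) / 2 = 1.008 m/s
q = v̄ × d × w = 1.008 × 1.02 × 3.74 = 3.843 m³/s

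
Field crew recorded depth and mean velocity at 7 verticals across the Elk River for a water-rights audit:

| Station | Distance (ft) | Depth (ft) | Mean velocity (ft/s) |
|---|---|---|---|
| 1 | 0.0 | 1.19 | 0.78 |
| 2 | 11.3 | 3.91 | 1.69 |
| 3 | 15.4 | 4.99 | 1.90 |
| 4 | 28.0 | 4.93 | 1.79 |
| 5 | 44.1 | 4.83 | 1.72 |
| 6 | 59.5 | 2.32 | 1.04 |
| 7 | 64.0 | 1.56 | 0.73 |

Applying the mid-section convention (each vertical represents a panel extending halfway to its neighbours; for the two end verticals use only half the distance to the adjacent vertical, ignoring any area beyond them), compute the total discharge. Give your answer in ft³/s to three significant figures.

w_1 = (11.3 − 0.0)/2 = 5.65 ft; q_1 = 0.78 × 1.19 × 5.65 = 5.244 ft³/s
w_2 = (15.4 − 0.0)/2 = 7.7 ft; q_2 = 1.69 × 3.91 × 7.7 = 50.88 ft³/s
w_3 = (28.0 − 11.3)/2 = 8.35 ft; q_3 = 1.90 × 4.99 × 8.35 = 79.17 ft³/s
w_4 = (44.1 − 15.4)/2 = 14.35 ft; q_4 = 1.79 × 4.93 × 14.35 = 126.6 ft³/s
w_5 = (59.5 − 28.0)/2 = 15.75 ft; q_5 = 1.72 × 4.83 × 15.75 = 130.8 ft³/s
w_6 = (64.0 − 44.1)/2 = 9.95 ft; q_6 = 1.04 × 2.32 × 9.95 = 24.01 ft³/s
w_7 = (64.0 − 59.5)/2 = 2.25 ft; q_7 = 0.73 × 1.56 × 2.25 = 2.562 ft³/s
Q = Σ qᵢ = 419.3 ft³/s

419 ft³/s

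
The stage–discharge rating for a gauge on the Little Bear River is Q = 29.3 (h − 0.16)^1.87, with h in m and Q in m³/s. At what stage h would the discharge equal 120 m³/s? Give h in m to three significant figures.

h − h₀ = (Q/C)^(1/b) = (120/29.3)^(1/1.87) = 2.125 m
h = 0.16 + 2.125 = 2.285 m

2.29 m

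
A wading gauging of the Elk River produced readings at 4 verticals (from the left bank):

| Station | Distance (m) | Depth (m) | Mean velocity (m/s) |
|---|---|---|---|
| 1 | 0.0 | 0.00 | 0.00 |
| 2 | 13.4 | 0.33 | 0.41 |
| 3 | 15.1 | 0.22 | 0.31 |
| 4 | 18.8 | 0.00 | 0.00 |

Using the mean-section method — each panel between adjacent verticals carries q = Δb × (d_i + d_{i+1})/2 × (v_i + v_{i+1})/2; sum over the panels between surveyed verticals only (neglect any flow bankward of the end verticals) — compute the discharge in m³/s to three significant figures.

0.685 m³/s

Panel 1-2: Δb = 13.4 m, d̄ = (0.00+0.33)/2 = 0.165, v̄ = (0.00+0.41)/2 = 0.205 → q = 13.4×0.165×0.205 = 0.4533 m³/s
Panel 2-3: Δb = 1.7 m, d̄ = (0.33+0.22)/2 = 0.275, v̄ = (0.41+0.31)/2 = 0.36 → q = 1.7×0.275×0.36 = 0.1683 m³/s
Panel 3-4: Δb = 3.7 m, d̄ = (0.22+0.00)/2 = 0.11, v̄ = (0.31+0.00)/2 = 0.155 → q = 3.7×0.11×0.155 = 0.06309 m³/s
Q = Σ q = 0.6846 m³/s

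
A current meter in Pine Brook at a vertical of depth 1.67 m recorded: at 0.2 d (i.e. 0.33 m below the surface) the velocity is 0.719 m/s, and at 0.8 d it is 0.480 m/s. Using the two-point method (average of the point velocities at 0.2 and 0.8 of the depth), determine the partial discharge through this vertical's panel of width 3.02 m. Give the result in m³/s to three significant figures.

v̄ = (0.719 + 0.480) / 2 = 0.5995 m/s
q = v̄ × d × w = 0.5995 × 1.67 × 3.02 = 3.024 m³/s

3.02 m³/s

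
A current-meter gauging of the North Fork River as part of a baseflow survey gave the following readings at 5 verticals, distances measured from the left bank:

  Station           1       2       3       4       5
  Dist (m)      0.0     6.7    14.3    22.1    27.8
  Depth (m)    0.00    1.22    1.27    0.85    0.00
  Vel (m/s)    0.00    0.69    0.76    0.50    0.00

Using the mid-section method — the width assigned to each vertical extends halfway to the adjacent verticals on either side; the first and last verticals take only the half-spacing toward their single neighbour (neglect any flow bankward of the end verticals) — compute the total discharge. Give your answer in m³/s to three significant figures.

w_2 = (14.3 − 0.0)/2 = 7.15 m; q_2 = 0.69 × 1.22 × 7.15 = 6.019 m³/s
w_3 = (22.1 − 6.7)/2 = 7.7 m; q_3 = 0.76 × 1.27 × 7.7 = 7.432 m³/s
w_4 = (27.8 − 14.3)/2 = 6.75 m; q_4 = 0.50 × 0.85 × 6.75 = 2.869 m³/s
Stations 1, 5 contribute zero (depth or velocity is 0).
Q = Σ qᵢ = 16.32 m³/s

16.3 m³/s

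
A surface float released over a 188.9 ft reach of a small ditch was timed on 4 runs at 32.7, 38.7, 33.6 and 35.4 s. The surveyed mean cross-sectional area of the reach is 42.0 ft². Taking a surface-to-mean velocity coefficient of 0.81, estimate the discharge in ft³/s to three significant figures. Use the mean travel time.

t̄ = (32.7 + 38.7 + 33.6 + 35.4) / 4 = 35.1 s
v_surface = L / t̄ = 188.9 / 35.1 = 5.382 ft/s
v_mean = 0.81 × 5.382 = 4.359 ft/s
Q = A × v_mean = 42.0 × 4.359 = 183.1 ft³/s

183 ft³/s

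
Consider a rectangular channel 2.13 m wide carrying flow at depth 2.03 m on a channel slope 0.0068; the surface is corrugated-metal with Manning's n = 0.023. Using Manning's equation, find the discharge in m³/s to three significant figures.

A = b·y = 2.13 × 2.03 = 4.324 m²
P = b + 2y = 2.13 + 2×2.03 = 6.190 m
R = A/P = 4.324/6.190 = 0.6985 m
Q = (1/n)·A·R^(2/3)·S^(1/2) = (1/0.023) × 4.324 × 0.6985^(2/3) × 0.0068^(1/2) = 12.20 m³/s

12.2 m³/s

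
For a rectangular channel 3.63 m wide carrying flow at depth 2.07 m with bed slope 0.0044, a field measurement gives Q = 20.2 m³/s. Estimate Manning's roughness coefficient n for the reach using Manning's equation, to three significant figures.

A = b·y = 3.63 × 2.07 = 7.514 m²
P = b + 2y = 3.63 + 2×2.07 = 7.770 m
R = A/P = 7.514/7.770 = 0.9671 m
n = (1/Q)·A·R^(2/3)·S^(1/2) = (1/20.2) × 7.514 × 0.9779 × 0.06633 = 0.02413

0.0241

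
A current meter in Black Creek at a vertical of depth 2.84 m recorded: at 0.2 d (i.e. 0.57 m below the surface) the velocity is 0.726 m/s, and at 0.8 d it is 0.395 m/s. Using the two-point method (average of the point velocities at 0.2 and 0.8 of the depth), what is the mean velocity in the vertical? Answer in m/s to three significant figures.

v̄ = (0.726 + 0.395) / 2 = 0.5605 m/s

0.561 m/s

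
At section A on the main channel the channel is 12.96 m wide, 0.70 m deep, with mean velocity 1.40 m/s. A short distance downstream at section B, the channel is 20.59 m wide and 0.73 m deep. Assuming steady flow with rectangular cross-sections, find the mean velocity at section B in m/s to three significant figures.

Q = A₁V₁ = (12.96×0.70) × 1.40 = 12.70 m³/s
A₂ = 20.59 × 0.73 = 15.03 m²
V₂ = Q/A₂ = 12.70/15.03 = 0.8450 m/s

0.845 m/s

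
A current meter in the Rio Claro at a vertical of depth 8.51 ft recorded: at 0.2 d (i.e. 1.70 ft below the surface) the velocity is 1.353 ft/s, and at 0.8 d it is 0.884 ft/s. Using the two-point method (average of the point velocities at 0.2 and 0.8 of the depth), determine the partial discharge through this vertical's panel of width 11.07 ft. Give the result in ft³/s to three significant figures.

105 ft³/s

v̄ = (1.353 + 0.884) / 2 = 1.119 ft/s
q = v̄ × d × w = 1.119 × 8.51 × 11.07 = 105.4 ft³/s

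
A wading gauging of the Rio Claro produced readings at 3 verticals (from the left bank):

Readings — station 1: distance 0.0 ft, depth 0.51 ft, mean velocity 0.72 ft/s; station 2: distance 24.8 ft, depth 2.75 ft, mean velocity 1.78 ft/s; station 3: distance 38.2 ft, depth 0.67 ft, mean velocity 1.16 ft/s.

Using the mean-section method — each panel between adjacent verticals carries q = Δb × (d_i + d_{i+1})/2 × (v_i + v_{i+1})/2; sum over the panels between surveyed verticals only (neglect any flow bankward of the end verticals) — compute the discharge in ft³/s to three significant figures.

Panel 1-2: Δb = 24.8 ft, d̄ = (0.51+2.75)/2 = 1.63, v̄ = (0.72+1.78)/2 = 1.25 → q = 24.8×1.63×1.25 = 50.53 ft³/s
Panel 2-3: Δb = 13.4 ft, d̄ = (2.75+0.67)/2 = 1.71, v̄ = (1.78+1.16)/2 = 1.47 → q = 13.4×1.71×1.47 = 33.68 ft³/s
Q = Σ q = 84.21 ft³/s

84.2 ft³/s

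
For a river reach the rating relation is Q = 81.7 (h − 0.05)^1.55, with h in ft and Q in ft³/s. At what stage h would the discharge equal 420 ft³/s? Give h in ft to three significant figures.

h − h₀ = (Q/C)^(1/b) = (420/81.7)^(1/1.55) = 2.876 ft
h = 0.05 + 2.876 = 2.926 ft

2.93 ft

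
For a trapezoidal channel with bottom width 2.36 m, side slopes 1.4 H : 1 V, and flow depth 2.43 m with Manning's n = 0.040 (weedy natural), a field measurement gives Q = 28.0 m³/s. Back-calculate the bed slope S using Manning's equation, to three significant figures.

0.00448

A = (b + z·y)·y = (2.36 + 1.4×2.43)×2.43 = 14.00 m²
P = b + 2y√(1+z²) = 2.36 + 2×2.43×√(1+1.4²) = 10.72 m
R = A/P = 14.00/10.72 = 1.306 m
S = (Q·n / (1·A·R^(2/3)))² = (28.0×0.040 / (1×14.00×1.195))² = 0.004482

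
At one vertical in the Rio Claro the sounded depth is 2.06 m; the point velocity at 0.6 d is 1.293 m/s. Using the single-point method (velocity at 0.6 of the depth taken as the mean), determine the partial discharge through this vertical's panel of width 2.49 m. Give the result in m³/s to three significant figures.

6.63 m³/s

v̄ = v₀.₆ = 1.293 m/s
q = v̄ × d × w = 1.293 × 2.06 × 2.49 = 6.632 m³/s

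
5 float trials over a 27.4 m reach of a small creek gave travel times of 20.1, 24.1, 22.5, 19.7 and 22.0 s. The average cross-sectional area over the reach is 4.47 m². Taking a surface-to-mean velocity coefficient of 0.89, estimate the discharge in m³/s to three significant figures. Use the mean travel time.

t̄ = (20.1 + 24.1 + 22.5 + 19.7 + 22.0) / 5 = 21.68 s
v_surface = L / t̄ = 27.4 / 21.68 = 1.264 m/s
v_mean = 0.89 × 1.264 = 1.125 m/s
Q = A × v_mean = 4.47 × 1.125 = 5.028 m³/s

5.03 m³/s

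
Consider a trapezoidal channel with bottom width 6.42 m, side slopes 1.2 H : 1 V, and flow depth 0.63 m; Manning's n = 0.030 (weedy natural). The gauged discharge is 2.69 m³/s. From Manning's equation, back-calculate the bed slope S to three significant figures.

A = (b + z·y)·y = (6.42 + 1.2×0.63)×0.63 = 4.521 m²
P = b + 2y√(1+z²) = 6.42 + 2×0.63×√(1+1.2²) = 8.388 m
R = A/P = 4.521/8.388 = 0.5390 m
S = (Q·n / (1·A·R^(2/3)))² = (2.69×0.030 / (1×4.521×0.6623))² = 0.0007265

0.000726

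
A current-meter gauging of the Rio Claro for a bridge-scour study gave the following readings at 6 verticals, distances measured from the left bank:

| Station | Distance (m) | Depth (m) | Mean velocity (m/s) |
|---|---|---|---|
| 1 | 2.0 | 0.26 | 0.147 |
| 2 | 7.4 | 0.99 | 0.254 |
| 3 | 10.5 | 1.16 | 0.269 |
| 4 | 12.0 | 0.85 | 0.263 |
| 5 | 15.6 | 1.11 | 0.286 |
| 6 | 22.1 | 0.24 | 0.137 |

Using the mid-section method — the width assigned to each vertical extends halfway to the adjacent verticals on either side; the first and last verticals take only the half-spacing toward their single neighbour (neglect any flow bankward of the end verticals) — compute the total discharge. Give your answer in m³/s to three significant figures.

4.17 m³/s

w_1 = (7.4 − 2.0)/2 = 2.7 m; q_1 = 0.147 × 0.26 × 2.7 = 0.1032 m³/s
w_2 = (10.5 − 2.0)/2 = 4.25 m; q_2 = 0.254 × 0.99 × 4.25 = 1.069 m³/s
w_3 = (12.0 − 7.4)/2 = 2.3 m; q_3 = 0.269 × 1.16 × 2.3 = 0.7177 m³/s
w_4 = (15.6 − 10.5)/2 = 2.55 m; q_4 = 0.263 × 0.85 × 2.55 = 0.5701 m³/s
w_5 = (22.1 − 12.0)/2 = 5.05 m; q_5 = 0.286 × 1.11 × 5.05 = 1.603 m³/s
w_6 = (22.1 − 15.6)/2 = 3.25 m; q_6 = 0.137 × 0.24 × 3.25 = 0.1069 m³/s
Q = Σ qᵢ = 4.170 m³/s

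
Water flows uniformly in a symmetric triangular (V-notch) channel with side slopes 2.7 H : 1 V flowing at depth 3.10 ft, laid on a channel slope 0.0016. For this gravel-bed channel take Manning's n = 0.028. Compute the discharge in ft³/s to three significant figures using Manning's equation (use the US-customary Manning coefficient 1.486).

A = z·y² = 2.7×3.10² = 25.95 ft²
P = 2y√(1+z²) = 2×3.10×√(1+2.7²) = 17.85 ft
R = A/P = 25.95/17.85 = 1.454 ft
Q = (1.486/n)·A·R^(2/3)·S^(1/2) = (1.486/0.028) × 25.95 × 1.454^(2/3) × 0.0016^(1/2) = 70.68 ft³/s

70.7 ft³/s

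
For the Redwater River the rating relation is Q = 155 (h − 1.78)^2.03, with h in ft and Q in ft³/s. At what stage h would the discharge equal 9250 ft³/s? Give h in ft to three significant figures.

h − h₀ = (Q/C)^(1/b) = (9250/155)^(1/2.03) = 7.495 ft
h = 1.78 + 7.495 = 9.275 ft

9.28 ft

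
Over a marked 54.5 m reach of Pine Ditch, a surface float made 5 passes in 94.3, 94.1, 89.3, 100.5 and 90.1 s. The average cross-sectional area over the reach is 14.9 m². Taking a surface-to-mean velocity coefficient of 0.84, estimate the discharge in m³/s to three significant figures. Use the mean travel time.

t̄ = (94.3 + 94.1 + 89.3 + 100.5 + 90.1) / 5 = 93.66 s
v_surface = L / t̄ = 54.5 / 93.66 = 0.5819 m/s
v_mean = 0.84 × 0.5819 = 0.4888 m/s
Q = A × v_mean = 14.9 × 0.4888 = 7.283 m³/s

7.28 m³/s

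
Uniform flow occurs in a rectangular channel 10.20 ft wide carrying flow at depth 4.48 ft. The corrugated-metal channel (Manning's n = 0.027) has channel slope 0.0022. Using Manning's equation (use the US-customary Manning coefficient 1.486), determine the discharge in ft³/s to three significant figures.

A = b·y = 10.20 × 4.48 = 45.70 ft²
P = b + 2y = 10.20 + 2×4.48 = 19.16 ft
R = A/P = 45.70/19.16 = 2.385 ft
Q = (1.486/n)·A·R^(2/3)·S^(1/2) = (1.486/0.027) × 45.70 × 2.385^(2/3) × 0.0022^(1/2) = 210.6 ft³/s

211 ft³/s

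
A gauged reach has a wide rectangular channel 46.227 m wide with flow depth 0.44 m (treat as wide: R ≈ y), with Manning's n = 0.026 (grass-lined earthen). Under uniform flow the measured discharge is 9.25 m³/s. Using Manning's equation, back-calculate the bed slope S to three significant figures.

A = b·y = 46.227 × 0.44 = 20.34 m²
Wide channel: R ≈ y = 0.44 m
S = (Q·n / (1·A·R^(2/3)))² = (9.25×0.026 / (1×20.34×0.5785))² = 0.0004178

0.000418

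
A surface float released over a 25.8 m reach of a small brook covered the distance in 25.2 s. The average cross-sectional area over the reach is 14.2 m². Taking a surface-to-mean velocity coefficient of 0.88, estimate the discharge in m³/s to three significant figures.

v_surface = L / t̄ = 25.8 / 25.2 = 1.024 m/s
v_mean = 0.88 × 1.024 = 0.9010 m/s
Q = A × v_mean = 14.2 × 0.9010 = 12.79 m³/s

12.8 m³/s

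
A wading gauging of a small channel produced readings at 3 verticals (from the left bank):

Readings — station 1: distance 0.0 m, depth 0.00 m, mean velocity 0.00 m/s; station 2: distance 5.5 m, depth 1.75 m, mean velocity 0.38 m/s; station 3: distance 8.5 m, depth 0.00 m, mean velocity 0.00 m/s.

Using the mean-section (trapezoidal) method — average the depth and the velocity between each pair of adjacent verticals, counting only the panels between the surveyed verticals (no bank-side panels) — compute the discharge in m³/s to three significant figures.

1.41 m³/s

Panel 1-2: Δb = 5.5 m, d̄ = (0.00+1.75)/2 = 0.875, v̄ = (0.00+0.38)/2 = 0.19 → q = 5.5×0.875×0.19 = 0.9144 m³/s
Panel 2-3: Δb = 3 m, d̄ = (1.75+0.00)/2 = 0.875, v̄ = (0.38+0.00)/2 = 0.19 → q = 3×0.875×0.19 = 0.4988 m³/s
Q = Σ q = 1.413 m³/s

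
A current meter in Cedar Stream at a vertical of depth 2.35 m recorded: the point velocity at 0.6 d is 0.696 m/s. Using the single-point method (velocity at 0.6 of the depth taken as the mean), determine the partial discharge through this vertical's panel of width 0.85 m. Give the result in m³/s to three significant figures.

1.39 m³/s

v̄ = v₀.₆ = 0.696 m/s
q = v̄ × d × w = 0.6960 × 2.35 × 0.85 = 1.390 m³/s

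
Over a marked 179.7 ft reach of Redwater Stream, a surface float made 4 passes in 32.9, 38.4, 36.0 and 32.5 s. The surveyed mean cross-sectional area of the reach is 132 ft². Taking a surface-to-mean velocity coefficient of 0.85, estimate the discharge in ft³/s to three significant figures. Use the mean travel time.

577 ft³/s

t̄ = (32.9 + 38.4 + 36.0 + 32.5) / 4 = 34.95 s
v_surface = L / t̄ = 179.7 / 34.95 = 5.142 ft/s
v_mean = 0.85 × 5.142 = 4.370 ft/s
Q = A × v_mean = 132 × 4.370 = 576.9 ft³/s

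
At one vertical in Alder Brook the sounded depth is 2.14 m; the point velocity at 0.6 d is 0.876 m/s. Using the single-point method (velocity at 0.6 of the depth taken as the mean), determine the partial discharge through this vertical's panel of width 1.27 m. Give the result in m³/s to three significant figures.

2.38 m³/s

v̄ = v₀.₆ = 0.876 m/s
q = v̄ × d × w = 0.8760 × 2.14 × 1.27 = 2.381 m³/s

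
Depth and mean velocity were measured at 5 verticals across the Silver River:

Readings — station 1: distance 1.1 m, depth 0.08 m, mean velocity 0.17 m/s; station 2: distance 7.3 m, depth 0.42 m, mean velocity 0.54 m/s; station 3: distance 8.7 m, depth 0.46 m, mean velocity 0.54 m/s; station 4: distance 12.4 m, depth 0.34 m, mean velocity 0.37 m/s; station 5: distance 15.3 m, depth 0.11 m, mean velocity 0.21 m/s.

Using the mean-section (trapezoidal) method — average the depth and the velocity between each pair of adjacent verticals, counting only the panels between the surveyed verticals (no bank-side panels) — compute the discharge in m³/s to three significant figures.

Panel 1-2: Δb = 6.2 m, d̄ = (0.08+0.42)/2 = 0.25, v̄ = (0.17+0.54)/2 = 0.355 → q = 6.2×0.25×0.355 = 0.5503 m³/s
Panel 2-3: Δb = 1.4 m, d̄ = (0.42+0.46)/2 = 0.44, v̄ = (0.54+0.54)/2 = 0.54 → q = 1.4×0.44×0.54 = 0.3326 m³/s
Panel 3-4: Δb = 3.7 m, d̄ = (0.46+0.34)/2 = 0.4, v̄ = (0.54+0.37)/2 = 0.455 → q = 3.7×0.4×0.455 = 0.6734 m³/s
Panel 4-5: Δb = 2.9 m, d̄ = (0.34+0.11)/2 = 0.225, v̄ = (0.37+0.21)/2 = 0.29 → q = 2.9×0.225×0.29 = 0.1892 m³/s
Q = Σ q = 1.746 m³/s

1.75 m³/s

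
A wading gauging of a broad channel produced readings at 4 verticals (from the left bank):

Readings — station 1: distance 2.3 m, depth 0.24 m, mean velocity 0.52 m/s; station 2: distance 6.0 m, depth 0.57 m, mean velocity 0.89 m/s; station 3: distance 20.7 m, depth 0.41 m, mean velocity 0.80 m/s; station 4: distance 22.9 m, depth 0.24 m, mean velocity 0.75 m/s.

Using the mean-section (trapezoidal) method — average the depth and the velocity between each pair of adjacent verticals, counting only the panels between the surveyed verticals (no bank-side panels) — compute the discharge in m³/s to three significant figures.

Panel 1-2: Δb = 3.7 m, d̄ = (0.24+0.57)/2 = 0.405, v̄ = (0.52+0.89)/2 = 0.705 → q = 3.7×0.405×0.705 = 1.056 m³/s
Panel 2-3: Δb = 14.7 m, d̄ = (0.57+0.41)/2 = 0.49, v̄ = (0.89+0.80)/2 = 0.845 → q = 14.7×0.49×0.845 = 6.087 m³/s
Panel 3-4: Δb = 2.2 m, d̄ = (0.41+0.24)/2 = 0.325, v̄ = (0.80+0.75)/2 = 0.775 → q = 2.2×0.325×0.775 = 0.5541 m³/s
Q = Σ q = 7.697 m³/s

7.70 m³/s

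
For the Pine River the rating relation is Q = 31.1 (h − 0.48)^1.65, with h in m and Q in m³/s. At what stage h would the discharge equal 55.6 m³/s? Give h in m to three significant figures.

1.90 m

h − h₀ = (Q/C)^(1/b) = (55.6/31.1)^(1/1.65) = 1.422 m
h = 0.48 + 1.422 = 1.902 m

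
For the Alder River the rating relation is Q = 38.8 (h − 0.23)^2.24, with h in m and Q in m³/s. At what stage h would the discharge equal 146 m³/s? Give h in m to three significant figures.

2.04 m

h − h₀ = (Q/C)^(1/b) = (146/38.8)^(1/2.24) = 1.807 m
h = 0.23 + 1.807 = 2.037 m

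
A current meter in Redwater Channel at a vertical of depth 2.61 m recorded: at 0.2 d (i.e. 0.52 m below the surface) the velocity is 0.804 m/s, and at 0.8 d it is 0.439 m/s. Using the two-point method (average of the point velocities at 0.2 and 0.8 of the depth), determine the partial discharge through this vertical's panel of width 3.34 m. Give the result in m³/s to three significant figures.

5.42 m³/s

v̄ = (0.804 + 0.439) / 2 = 0.6215 m/s
q = v̄ × d × w = 0.6215 × 2.61 × 3.34 = 5.418 m³/s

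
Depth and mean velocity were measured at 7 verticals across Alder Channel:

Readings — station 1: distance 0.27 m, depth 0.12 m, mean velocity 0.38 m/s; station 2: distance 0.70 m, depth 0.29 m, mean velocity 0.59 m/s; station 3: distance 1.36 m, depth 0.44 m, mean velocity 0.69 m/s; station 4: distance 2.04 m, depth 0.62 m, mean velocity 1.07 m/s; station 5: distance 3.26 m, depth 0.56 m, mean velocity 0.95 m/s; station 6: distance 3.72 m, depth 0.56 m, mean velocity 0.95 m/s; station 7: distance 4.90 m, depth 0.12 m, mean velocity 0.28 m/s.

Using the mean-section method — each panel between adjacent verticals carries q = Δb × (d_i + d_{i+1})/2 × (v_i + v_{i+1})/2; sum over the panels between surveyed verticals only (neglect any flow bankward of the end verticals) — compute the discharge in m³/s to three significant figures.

1.73 m³/s

Panel 1-2: Δb = 0.43 m, d̄ = (0.12+0.29)/2 = 0.205, v̄ = (0.38+0.59)/2 = 0.485 → q = 0.43×0.205×0.485 = 0.04275 m³/s
Panel 2-3: Δb = 0.66 m, d̄ = (0.29+0.44)/2 = 0.365, v̄ = (0.59+0.69)/2 = 0.64 → q = 0.66×0.365×0.64 = 0.1542 m³/s
Panel 3-4: Δb = 0.68 m, d̄ = (0.44+0.62)/2 = 0.53, v̄ = (0.69+1.07)/2 = 0.88 → q = 0.68×0.53×0.88 = 0.3172 m³/s
Panel 4-5: Δb = 1.22 m, d̄ = (0.62+0.56)/2 = 0.59, v̄ = (1.07+0.95)/2 = 1.01 → q = 1.22×0.59×1.01 = 0.7270 m³/s
Panel 5-6: Δb = 0.46 m, d̄ = (0.56+0.56)/2 = 0.56, v̄ = (0.95+0.95)/2 = 0.95 → q = 0.46×0.56×0.95 = 0.2447 m³/s
Panel 6-7: Δb = 1.18 m, d̄ = (0.56+0.12)/2 = 0.34, v̄ = (0.95+0.28)/2 = 0.615 → q = 1.18×0.34×0.615 = 0.2467 m³/s
Q = Σ q = 1.733 m³/s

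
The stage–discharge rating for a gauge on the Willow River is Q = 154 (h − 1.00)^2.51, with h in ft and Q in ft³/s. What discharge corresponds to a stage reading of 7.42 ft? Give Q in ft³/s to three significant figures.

16400 ft³/s

Q = 154 × (7.42 − 1.00)^2.51 = 154 × 6.42^2.51 = 16380 ft³/s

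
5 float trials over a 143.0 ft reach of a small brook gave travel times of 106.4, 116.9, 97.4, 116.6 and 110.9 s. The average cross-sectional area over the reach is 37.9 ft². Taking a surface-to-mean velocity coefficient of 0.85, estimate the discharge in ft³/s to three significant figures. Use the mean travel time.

t̄ = (106.4 + 116.9 + 97.4 + 116.6 + 110.9) / 5 = 109.64 s
v_surface = L / t̄ = 143.0 / 109.64 = 1.304 ft/s
v_mean = 0.85 × 1.304 = 1.109 ft/s
Q = A × v_mean = 37.9 × 1.109 = 42.02 ft³/s

42.0 ft³/s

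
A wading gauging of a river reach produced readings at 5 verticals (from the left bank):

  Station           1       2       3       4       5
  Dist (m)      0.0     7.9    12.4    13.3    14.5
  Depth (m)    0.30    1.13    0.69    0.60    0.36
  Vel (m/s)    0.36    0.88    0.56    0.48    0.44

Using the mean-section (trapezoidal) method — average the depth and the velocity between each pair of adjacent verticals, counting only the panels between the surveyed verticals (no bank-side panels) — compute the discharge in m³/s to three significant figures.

7.02 m³/s

Panel 1-2: Δb = 7.9 m, d̄ = (0.30+1.13)/2 = 0.715, v̄ = (0.36+0.88)/2 = 0.62 → q = 7.9×0.715×0.62 = 3.502 m³/s
Panel 2-3: Δb = 4.5 m, d̄ = (1.13+0.69)/2 = 0.91, v̄ = (0.88+0.56)/2 = 0.72 → q = 4.5×0.91×0.72 = 2.948 m³/s
Panel 3-4: Δb = 0.9 m, d̄ = (0.69+0.60)/2 = 0.645, v̄ = (0.56+0.48)/2 = 0.52 → q = 0.9×0.645×0.52 = 0.3019 m³/s
Panel 4-5: Δb = 1.2 m, d̄ = (0.60+0.36)/2 = 0.48, v̄ = (0.48+0.44)/2 = 0.46 → q = 1.2×0.48×0.46 = 0.2650 m³/s
Q = Σ q = 7.017 m³/s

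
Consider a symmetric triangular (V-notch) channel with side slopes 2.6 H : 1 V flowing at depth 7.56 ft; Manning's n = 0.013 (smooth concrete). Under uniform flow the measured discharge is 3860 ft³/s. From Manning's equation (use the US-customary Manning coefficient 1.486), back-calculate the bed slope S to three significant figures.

A = z·y² = 2.6×7.56² = 148.6 ft²
P = 2y√(1+z²) = 2×7.56×√(1+2.6²) = 42.12 ft
R = A/P = 148.6/42.12 = 3.528 ft
S = (Q·n / (1.486·A·R^(2/3)))² = (3860×0.013 / (1.486×148.6×2.318))² = 0.009615

0.00961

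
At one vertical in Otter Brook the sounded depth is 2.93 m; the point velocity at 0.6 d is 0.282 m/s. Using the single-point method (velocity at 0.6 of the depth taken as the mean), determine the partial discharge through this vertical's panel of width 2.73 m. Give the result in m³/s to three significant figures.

2.26 m³/s

v̄ = v₀.₆ = 0.282 m/s
q = v̄ × d × w = 0.2820 × 2.93 × 2.73 = 2.256 m³/s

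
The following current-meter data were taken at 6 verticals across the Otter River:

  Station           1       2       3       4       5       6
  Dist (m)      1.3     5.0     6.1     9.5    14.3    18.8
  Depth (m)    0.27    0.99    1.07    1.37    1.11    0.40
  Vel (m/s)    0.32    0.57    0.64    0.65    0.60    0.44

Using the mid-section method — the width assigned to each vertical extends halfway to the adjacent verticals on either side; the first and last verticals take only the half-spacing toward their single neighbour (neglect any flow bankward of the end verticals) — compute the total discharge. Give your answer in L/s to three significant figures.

10200 L/s

w_1 = (5.0 − 1.3)/2 = 1.85 m; q_1 = 0.32 × 0.27 × 1.85 = 0.1598 m³/s
w_2 = (6.1 − 1.3)/2 = 2.4 m; q_2 = 0.57 × 0.99 × 2.4 = 1.354 m³/s
w_3 = (9.5 − 5.0)/2 = 2.25 m; q_3 = 0.64 × 1.07 × 2.25 = 1.541 m³/s
w_4 = (14.3 − 6.1)/2 = 4.1 m; q_4 = 0.65 × 1.37 × 4.1 = 3.651 m³/s
w_5 = (18.8 − 9.5)/2 = 4.65 m; q_5 = 0.60 × 1.11 × 4.65 = 3.097 m³/s
w_6 = (18.8 − 14.3)/2 = 2.25 m; q_6 = 0.44 × 0.40 × 2.25 = 0.3960 m³/s
Q = Σ qᵢ = 10.20 m³/s
= 10.20 × 1000 = 10200 L/s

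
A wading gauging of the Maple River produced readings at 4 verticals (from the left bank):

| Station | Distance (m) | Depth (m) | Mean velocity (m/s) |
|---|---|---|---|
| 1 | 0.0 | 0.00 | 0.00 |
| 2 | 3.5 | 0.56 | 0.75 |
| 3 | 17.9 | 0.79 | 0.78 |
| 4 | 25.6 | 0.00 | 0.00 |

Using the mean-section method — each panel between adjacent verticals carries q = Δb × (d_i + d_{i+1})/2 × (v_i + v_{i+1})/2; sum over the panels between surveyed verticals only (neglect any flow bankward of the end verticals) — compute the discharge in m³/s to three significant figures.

8.99 m³/s

Panel 1-2: Δb = 3.5 m, d̄ = (0.00+0.56)/2 = 0.28, v̄ = (0.00+0.75)/2 = 0.375 → q = 3.5×0.28×0.375 = 0.3675 m³/s
Panel 2-3: Δb = 14.4 m, d̄ = (0.56+0.79)/2 = 0.675, v̄ = (0.75+0.78)/2 = 0.765 → q = 14.4×0.675×0.765 = 7.436 m³/s
Panel 3-4: Δb = 7.7 m, d̄ = (0.79+0.00)/2 = 0.395, v̄ = (0.78+0.00)/2 = 0.39 → q = 7.7×0.395×0.39 = 1.186 m³/s
Q = Σ q = 8.989 m³/s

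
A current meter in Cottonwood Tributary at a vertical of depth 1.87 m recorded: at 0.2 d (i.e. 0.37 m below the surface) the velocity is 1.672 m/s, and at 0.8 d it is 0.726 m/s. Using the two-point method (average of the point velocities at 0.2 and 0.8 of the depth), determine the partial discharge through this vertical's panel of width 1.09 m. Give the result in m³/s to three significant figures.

v̄ = (1.672 + 0.726) / 2 = 1.199 m/s
q = v̄ × d × w = 1.199 × 1.87 × 1.09 = 2.444 m³/s

2.44 m³/s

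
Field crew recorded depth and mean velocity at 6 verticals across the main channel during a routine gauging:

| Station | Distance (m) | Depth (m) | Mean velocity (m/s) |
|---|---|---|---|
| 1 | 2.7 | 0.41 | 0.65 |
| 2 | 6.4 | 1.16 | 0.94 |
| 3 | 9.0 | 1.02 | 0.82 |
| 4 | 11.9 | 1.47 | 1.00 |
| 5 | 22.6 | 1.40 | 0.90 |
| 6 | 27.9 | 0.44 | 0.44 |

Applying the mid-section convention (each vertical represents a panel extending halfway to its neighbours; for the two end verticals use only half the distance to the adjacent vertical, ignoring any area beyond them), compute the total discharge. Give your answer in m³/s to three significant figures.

26.8 m³/s

w_1 = (6.4 − 2.7)/2 = 1.85 m; q_1 = 0.65 × 0.41 × 1.85 = 0.4930 m³/s
w_2 = (9.0 − 2.7)/2 = 3.15 m; q_2 = 0.94 × 1.16 × 3.15 = 3.435 m³/s
w_3 = (11.9 − 6.4)/2 = 2.75 m; q_3 = 0.82 × 1.02 × 2.75 = 2.300 m³/s
w_4 = (22.6 − 9.0)/2 = 6.8 m; q_4 = 1.00 × 1.47 × 6.8 = 9.996 m³/s
w_5 = (27.9 − 11.9)/2 = 8 m; q_5 = 0.90 × 1.40 × 8 = 10.08 m³/s
w_6 = (27.9 − 22.6)/2 = 2.65 m; q_6 = 0.44 × 0.44 × 2.65 = 0.5130 m³/s
Q = Σ qᵢ = 26.82 m³/s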